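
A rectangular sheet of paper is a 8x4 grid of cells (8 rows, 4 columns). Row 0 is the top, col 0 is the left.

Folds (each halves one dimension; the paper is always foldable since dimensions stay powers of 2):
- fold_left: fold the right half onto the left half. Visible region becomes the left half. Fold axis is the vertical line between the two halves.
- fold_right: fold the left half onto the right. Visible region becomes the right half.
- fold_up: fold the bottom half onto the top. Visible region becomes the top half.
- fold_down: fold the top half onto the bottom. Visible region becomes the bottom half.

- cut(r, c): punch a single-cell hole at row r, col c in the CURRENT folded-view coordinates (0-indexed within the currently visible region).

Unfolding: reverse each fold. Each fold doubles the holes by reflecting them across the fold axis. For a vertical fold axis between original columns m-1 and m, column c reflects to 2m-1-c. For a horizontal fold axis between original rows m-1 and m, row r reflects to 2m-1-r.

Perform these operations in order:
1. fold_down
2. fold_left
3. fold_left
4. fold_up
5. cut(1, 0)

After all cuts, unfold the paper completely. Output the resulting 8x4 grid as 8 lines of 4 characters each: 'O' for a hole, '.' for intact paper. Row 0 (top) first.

Answer: ....
OOOO
OOOO
....
....
OOOO
OOOO
....

Derivation:
Op 1 fold_down: fold axis h@4; visible region now rows[4,8) x cols[0,4) = 4x4
Op 2 fold_left: fold axis v@2; visible region now rows[4,8) x cols[0,2) = 4x2
Op 3 fold_left: fold axis v@1; visible region now rows[4,8) x cols[0,1) = 4x1
Op 4 fold_up: fold axis h@6; visible region now rows[4,6) x cols[0,1) = 2x1
Op 5 cut(1, 0): punch at orig (5,0); cuts so far [(5, 0)]; region rows[4,6) x cols[0,1) = 2x1
Unfold 1 (reflect across h@6): 2 holes -> [(5, 0), (6, 0)]
Unfold 2 (reflect across v@1): 4 holes -> [(5, 0), (5, 1), (6, 0), (6, 1)]
Unfold 3 (reflect across v@2): 8 holes -> [(5, 0), (5, 1), (5, 2), (5, 3), (6, 0), (6, 1), (6, 2), (6, 3)]
Unfold 4 (reflect across h@4): 16 holes -> [(1, 0), (1, 1), (1, 2), (1, 3), (2, 0), (2, 1), (2, 2), (2, 3), (5, 0), (5, 1), (5, 2), (5, 3), (6, 0), (6, 1), (6, 2), (6, 3)]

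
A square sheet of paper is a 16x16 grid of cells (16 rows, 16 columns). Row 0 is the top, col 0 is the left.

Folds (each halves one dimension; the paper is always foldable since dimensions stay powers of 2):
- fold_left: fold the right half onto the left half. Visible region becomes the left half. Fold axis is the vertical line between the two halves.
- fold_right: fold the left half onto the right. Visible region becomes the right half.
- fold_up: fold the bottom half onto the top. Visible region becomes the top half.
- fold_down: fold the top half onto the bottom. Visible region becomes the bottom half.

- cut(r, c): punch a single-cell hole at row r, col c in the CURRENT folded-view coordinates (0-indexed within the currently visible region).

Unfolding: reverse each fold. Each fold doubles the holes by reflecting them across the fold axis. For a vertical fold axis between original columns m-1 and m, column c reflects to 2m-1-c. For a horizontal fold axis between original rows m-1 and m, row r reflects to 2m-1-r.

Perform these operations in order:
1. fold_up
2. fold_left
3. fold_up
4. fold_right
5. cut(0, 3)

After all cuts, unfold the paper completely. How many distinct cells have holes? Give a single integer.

Op 1 fold_up: fold axis h@8; visible region now rows[0,8) x cols[0,16) = 8x16
Op 2 fold_left: fold axis v@8; visible region now rows[0,8) x cols[0,8) = 8x8
Op 3 fold_up: fold axis h@4; visible region now rows[0,4) x cols[0,8) = 4x8
Op 4 fold_right: fold axis v@4; visible region now rows[0,4) x cols[4,8) = 4x4
Op 5 cut(0, 3): punch at orig (0,7); cuts so far [(0, 7)]; region rows[0,4) x cols[4,8) = 4x4
Unfold 1 (reflect across v@4): 2 holes -> [(0, 0), (0, 7)]
Unfold 2 (reflect across h@4): 4 holes -> [(0, 0), (0, 7), (7, 0), (7, 7)]
Unfold 3 (reflect across v@8): 8 holes -> [(0, 0), (0, 7), (0, 8), (0, 15), (7, 0), (7, 7), (7, 8), (7, 15)]
Unfold 4 (reflect across h@8): 16 holes -> [(0, 0), (0, 7), (0, 8), (0, 15), (7, 0), (7, 7), (7, 8), (7, 15), (8, 0), (8, 7), (8, 8), (8, 15), (15, 0), (15, 7), (15, 8), (15, 15)]

Answer: 16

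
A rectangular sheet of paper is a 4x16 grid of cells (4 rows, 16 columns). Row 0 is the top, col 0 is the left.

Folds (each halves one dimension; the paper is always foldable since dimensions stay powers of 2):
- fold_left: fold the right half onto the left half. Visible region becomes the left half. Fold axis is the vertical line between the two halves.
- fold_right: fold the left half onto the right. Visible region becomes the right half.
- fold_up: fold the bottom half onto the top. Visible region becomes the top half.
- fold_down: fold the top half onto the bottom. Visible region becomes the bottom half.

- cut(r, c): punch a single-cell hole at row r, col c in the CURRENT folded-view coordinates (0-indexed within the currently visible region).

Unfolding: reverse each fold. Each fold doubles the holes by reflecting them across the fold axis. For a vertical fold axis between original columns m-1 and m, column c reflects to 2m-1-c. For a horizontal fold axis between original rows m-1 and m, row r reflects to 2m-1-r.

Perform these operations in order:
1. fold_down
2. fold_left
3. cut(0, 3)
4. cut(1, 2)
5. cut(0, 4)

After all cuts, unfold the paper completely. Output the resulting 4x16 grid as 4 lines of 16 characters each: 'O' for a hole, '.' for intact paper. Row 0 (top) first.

Answer: ..O..........O..
...OO......OO...
...OO......OO...
..O..........O..

Derivation:
Op 1 fold_down: fold axis h@2; visible region now rows[2,4) x cols[0,16) = 2x16
Op 2 fold_left: fold axis v@8; visible region now rows[2,4) x cols[0,8) = 2x8
Op 3 cut(0, 3): punch at orig (2,3); cuts so far [(2, 3)]; region rows[2,4) x cols[0,8) = 2x8
Op 4 cut(1, 2): punch at orig (3,2); cuts so far [(2, 3), (3, 2)]; region rows[2,4) x cols[0,8) = 2x8
Op 5 cut(0, 4): punch at orig (2,4); cuts so far [(2, 3), (2, 4), (3, 2)]; region rows[2,4) x cols[0,8) = 2x8
Unfold 1 (reflect across v@8): 6 holes -> [(2, 3), (2, 4), (2, 11), (2, 12), (3, 2), (3, 13)]
Unfold 2 (reflect across h@2): 12 holes -> [(0, 2), (0, 13), (1, 3), (1, 4), (1, 11), (1, 12), (2, 3), (2, 4), (2, 11), (2, 12), (3, 2), (3, 13)]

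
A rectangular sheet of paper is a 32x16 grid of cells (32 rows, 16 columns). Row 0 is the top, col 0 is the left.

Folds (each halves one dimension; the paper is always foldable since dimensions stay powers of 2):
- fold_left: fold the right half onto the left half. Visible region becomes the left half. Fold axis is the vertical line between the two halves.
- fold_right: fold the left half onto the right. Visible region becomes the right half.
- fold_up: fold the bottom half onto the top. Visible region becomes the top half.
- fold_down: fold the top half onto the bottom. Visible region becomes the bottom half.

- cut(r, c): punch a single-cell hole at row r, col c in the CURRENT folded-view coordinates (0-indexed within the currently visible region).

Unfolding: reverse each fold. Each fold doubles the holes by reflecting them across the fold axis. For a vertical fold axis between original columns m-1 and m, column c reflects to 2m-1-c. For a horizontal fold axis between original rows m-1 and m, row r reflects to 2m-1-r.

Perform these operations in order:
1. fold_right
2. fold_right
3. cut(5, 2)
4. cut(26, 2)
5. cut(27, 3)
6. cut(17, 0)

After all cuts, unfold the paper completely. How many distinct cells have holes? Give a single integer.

Op 1 fold_right: fold axis v@8; visible region now rows[0,32) x cols[8,16) = 32x8
Op 2 fold_right: fold axis v@12; visible region now rows[0,32) x cols[12,16) = 32x4
Op 3 cut(5, 2): punch at orig (5,14); cuts so far [(5, 14)]; region rows[0,32) x cols[12,16) = 32x4
Op 4 cut(26, 2): punch at orig (26,14); cuts so far [(5, 14), (26, 14)]; region rows[0,32) x cols[12,16) = 32x4
Op 5 cut(27, 3): punch at orig (27,15); cuts so far [(5, 14), (26, 14), (27, 15)]; region rows[0,32) x cols[12,16) = 32x4
Op 6 cut(17, 0): punch at orig (17,12); cuts so far [(5, 14), (17, 12), (26, 14), (27, 15)]; region rows[0,32) x cols[12,16) = 32x4
Unfold 1 (reflect across v@12): 8 holes -> [(5, 9), (5, 14), (17, 11), (17, 12), (26, 9), (26, 14), (27, 8), (27, 15)]
Unfold 2 (reflect across v@8): 16 holes -> [(5, 1), (5, 6), (5, 9), (5, 14), (17, 3), (17, 4), (17, 11), (17, 12), (26, 1), (26, 6), (26, 9), (26, 14), (27, 0), (27, 7), (27, 8), (27, 15)]

Answer: 16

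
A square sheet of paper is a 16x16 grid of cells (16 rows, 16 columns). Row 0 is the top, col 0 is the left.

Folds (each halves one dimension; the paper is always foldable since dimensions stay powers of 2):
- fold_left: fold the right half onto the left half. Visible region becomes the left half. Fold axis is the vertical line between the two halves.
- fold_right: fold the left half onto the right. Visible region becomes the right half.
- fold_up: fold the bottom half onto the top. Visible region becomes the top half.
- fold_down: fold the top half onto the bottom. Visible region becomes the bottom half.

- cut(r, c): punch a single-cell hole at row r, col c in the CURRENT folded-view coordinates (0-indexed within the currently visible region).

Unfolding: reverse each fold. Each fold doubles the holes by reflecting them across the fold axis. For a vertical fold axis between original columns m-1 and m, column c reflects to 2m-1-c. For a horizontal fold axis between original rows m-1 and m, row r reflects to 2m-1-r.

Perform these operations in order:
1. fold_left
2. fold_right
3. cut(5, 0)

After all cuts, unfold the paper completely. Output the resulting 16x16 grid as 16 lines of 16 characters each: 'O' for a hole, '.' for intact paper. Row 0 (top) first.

Answer: ................
................
................
................
................
...OO......OO...
................
................
................
................
................
................
................
................
................
................

Derivation:
Op 1 fold_left: fold axis v@8; visible region now rows[0,16) x cols[0,8) = 16x8
Op 2 fold_right: fold axis v@4; visible region now rows[0,16) x cols[4,8) = 16x4
Op 3 cut(5, 0): punch at orig (5,4); cuts so far [(5, 4)]; region rows[0,16) x cols[4,8) = 16x4
Unfold 1 (reflect across v@4): 2 holes -> [(5, 3), (5, 4)]
Unfold 2 (reflect across v@8): 4 holes -> [(5, 3), (5, 4), (5, 11), (5, 12)]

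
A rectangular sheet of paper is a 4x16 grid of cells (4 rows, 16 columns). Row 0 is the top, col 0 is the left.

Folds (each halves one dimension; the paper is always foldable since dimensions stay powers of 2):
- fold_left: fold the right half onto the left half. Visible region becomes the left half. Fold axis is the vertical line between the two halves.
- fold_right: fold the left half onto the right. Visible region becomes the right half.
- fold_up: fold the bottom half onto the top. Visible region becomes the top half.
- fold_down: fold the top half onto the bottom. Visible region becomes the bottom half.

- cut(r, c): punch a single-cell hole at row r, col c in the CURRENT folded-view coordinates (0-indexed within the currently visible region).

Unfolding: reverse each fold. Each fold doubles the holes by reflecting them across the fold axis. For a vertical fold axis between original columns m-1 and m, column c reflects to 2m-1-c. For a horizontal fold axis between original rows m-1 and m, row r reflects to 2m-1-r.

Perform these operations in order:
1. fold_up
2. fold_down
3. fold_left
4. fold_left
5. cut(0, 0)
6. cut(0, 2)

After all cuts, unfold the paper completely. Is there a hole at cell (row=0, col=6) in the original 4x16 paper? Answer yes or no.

Answer: no

Derivation:
Op 1 fold_up: fold axis h@2; visible region now rows[0,2) x cols[0,16) = 2x16
Op 2 fold_down: fold axis h@1; visible region now rows[1,2) x cols[0,16) = 1x16
Op 3 fold_left: fold axis v@8; visible region now rows[1,2) x cols[0,8) = 1x8
Op 4 fold_left: fold axis v@4; visible region now rows[1,2) x cols[0,4) = 1x4
Op 5 cut(0, 0): punch at orig (1,0); cuts so far [(1, 0)]; region rows[1,2) x cols[0,4) = 1x4
Op 6 cut(0, 2): punch at orig (1,2); cuts so far [(1, 0), (1, 2)]; region rows[1,2) x cols[0,4) = 1x4
Unfold 1 (reflect across v@4): 4 holes -> [(1, 0), (1, 2), (1, 5), (1, 7)]
Unfold 2 (reflect across v@8): 8 holes -> [(1, 0), (1, 2), (1, 5), (1, 7), (1, 8), (1, 10), (1, 13), (1, 15)]
Unfold 3 (reflect across h@1): 16 holes -> [(0, 0), (0, 2), (0, 5), (0, 7), (0, 8), (0, 10), (0, 13), (0, 15), (1, 0), (1, 2), (1, 5), (1, 7), (1, 8), (1, 10), (1, 13), (1, 15)]
Unfold 4 (reflect across h@2): 32 holes -> [(0, 0), (0, 2), (0, 5), (0, 7), (0, 8), (0, 10), (0, 13), (0, 15), (1, 0), (1, 2), (1, 5), (1, 7), (1, 8), (1, 10), (1, 13), (1, 15), (2, 0), (2, 2), (2, 5), (2, 7), (2, 8), (2, 10), (2, 13), (2, 15), (3, 0), (3, 2), (3, 5), (3, 7), (3, 8), (3, 10), (3, 13), (3, 15)]
Holes: [(0, 0), (0, 2), (0, 5), (0, 7), (0, 8), (0, 10), (0, 13), (0, 15), (1, 0), (1, 2), (1, 5), (1, 7), (1, 8), (1, 10), (1, 13), (1, 15), (2, 0), (2, 2), (2, 5), (2, 7), (2, 8), (2, 10), (2, 13), (2, 15), (3, 0), (3, 2), (3, 5), (3, 7), (3, 8), (3, 10), (3, 13), (3, 15)]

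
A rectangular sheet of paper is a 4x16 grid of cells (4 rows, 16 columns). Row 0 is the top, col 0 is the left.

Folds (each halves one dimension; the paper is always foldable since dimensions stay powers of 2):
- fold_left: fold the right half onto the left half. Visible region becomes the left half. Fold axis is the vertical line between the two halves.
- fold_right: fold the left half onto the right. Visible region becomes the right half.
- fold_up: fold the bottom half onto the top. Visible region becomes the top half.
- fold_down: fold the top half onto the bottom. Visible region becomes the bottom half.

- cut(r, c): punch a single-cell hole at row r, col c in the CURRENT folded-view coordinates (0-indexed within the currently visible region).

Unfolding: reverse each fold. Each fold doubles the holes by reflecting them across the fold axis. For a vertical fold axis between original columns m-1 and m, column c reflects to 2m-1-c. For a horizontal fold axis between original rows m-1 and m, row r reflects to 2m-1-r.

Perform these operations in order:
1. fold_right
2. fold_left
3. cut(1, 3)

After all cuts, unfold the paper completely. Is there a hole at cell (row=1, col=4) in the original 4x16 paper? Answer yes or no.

Answer: yes

Derivation:
Op 1 fold_right: fold axis v@8; visible region now rows[0,4) x cols[8,16) = 4x8
Op 2 fold_left: fold axis v@12; visible region now rows[0,4) x cols[8,12) = 4x4
Op 3 cut(1, 3): punch at orig (1,11); cuts so far [(1, 11)]; region rows[0,4) x cols[8,12) = 4x4
Unfold 1 (reflect across v@12): 2 holes -> [(1, 11), (1, 12)]
Unfold 2 (reflect across v@8): 4 holes -> [(1, 3), (1, 4), (1, 11), (1, 12)]
Holes: [(1, 3), (1, 4), (1, 11), (1, 12)]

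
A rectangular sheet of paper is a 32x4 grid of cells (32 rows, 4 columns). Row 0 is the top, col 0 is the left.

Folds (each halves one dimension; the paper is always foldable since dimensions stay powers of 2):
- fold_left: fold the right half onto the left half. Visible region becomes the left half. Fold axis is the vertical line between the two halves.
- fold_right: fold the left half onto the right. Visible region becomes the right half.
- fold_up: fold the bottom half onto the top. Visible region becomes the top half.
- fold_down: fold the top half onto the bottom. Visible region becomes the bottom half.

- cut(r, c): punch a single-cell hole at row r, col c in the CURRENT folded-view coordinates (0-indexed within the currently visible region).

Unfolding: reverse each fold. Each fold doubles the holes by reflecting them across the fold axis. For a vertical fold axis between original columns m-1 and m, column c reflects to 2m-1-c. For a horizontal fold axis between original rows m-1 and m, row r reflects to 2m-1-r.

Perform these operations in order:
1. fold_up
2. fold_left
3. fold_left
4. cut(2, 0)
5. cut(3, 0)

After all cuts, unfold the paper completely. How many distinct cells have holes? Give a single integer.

Answer: 16

Derivation:
Op 1 fold_up: fold axis h@16; visible region now rows[0,16) x cols[0,4) = 16x4
Op 2 fold_left: fold axis v@2; visible region now rows[0,16) x cols[0,2) = 16x2
Op 3 fold_left: fold axis v@1; visible region now rows[0,16) x cols[0,1) = 16x1
Op 4 cut(2, 0): punch at orig (2,0); cuts so far [(2, 0)]; region rows[0,16) x cols[0,1) = 16x1
Op 5 cut(3, 0): punch at orig (3,0); cuts so far [(2, 0), (3, 0)]; region rows[0,16) x cols[0,1) = 16x1
Unfold 1 (reflect across v@1): 4 holes -> [(2, 0), (2, 1), (3, 0), (3, 1)]
Unfold 2 (reflect across v@2): 8 holes -> [(2, 0), (2, 1), (2, 2), (2, 3), (3, 0), (3, 1), (3, 2), (3, 3)]
Unfold 3 (reflect across h@16): 16 holes -> [(2, 0), (2, 1), (2, 2), (2, 3), (3, 0), (3, 1), (3, 2), (3, 3), (28, 0), (28, 1), (28, 2), (28, 3), (29, 0), (29, 1), (29, 2), (29, 3)]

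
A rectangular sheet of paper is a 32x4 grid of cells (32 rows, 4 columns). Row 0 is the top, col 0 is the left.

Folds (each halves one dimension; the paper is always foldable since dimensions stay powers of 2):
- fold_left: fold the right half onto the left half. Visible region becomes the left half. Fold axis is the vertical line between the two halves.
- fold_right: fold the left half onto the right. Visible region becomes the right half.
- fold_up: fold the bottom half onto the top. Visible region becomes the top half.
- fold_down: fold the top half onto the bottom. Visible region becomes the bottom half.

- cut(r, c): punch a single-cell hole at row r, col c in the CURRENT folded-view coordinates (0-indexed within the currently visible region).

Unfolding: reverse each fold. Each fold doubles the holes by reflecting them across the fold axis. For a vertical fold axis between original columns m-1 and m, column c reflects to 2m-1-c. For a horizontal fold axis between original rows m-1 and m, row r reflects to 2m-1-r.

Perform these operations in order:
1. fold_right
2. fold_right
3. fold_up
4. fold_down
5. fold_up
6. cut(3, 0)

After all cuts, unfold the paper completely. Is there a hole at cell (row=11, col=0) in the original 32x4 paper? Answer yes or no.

Op 1 fold_right: fold axis v@2; visible region now rows[0,32) x cols[2,4) = 32x2
Op 2 fold_right: fold axis v@3; visible region now rows[0,32) x cols[3,4) = 32x1
Op 3 fold_up: fold axis h@16; visible region now rows[0,16) x cols[3,4) = 16x1
Op 4 fold_down: fold axis h@8; visible region now rows[8,16) x cols[3,4) = 8x1
Op 5 fold_up: fold axis h@12; visible region now rows[8,12) x cols[3,4) = 4x1
Op 6 cut(3, 0): punch at orig (11,3); cuts so far [(11, 3)]; region rows[8,12) x cols[3,4) = 4x1
Unfold 1 (reflect across h@12): 2 holes -> [(11, 3), (12, 3)]
Unfold 2 (reflect across h@8): 4 holes -> [(3, 3), (4, 3), (11, 3), (12, 3)]
Unfold 3 (reflect across h@16): 8 holes -> [(3, 3), (4, 3), (11, 3), (12, 3), (19, 3), (20, 3), (27, 3), (28, 3)]
Unfold 4 (reflect across v@3): 16 holes -> [(3, 2), (3, 3), (4, 2), (4, 3), (11, 2), (11, 3), (12, 2), (12, 3), (19, 2), (19, 3), (20, 2), (20, 3), (27, 2), (27, 3), (28, 2), (28, 3)]
Unfold 5 (reflect across v@2): 32 holes -> [(3, 0), (3, 1), (3, 2), (3, 3), (4, 0), (4, 1), (4, 2), (4, 3), (11, 0), (11, 1), (11, 2), (11, 3), (12, 0), (12, 1), (12, 2), (12, 3), (19, 0), (19, 1), (19, 2), (19, 3), (20, 0), (20, 1), (20, 2), (20, 3), (27, 0), (27, 1), (27, 2), (27, 3), (28, 0), (28, 1), (28, 2), (28, 3)]
Holes: [(3, 0), (3, 1), (3, 2), (3, 3), (4, 0), (4, 1), (4, 2), (4, 3), (11, 0), (11, 1), (11, 2), (11, 3), (12, 0), (12, 1), (12, 2), (12, 3), (19, 0), (19, 1), (19, 2), (19, 3), (20, 0), (20, 1), (20, 2), (20, 3), (27, 0), (27, 1), (27, 2), (27, 3), (28, 0), (28, 1), (28, 2), (28, 3)]

Answer: yes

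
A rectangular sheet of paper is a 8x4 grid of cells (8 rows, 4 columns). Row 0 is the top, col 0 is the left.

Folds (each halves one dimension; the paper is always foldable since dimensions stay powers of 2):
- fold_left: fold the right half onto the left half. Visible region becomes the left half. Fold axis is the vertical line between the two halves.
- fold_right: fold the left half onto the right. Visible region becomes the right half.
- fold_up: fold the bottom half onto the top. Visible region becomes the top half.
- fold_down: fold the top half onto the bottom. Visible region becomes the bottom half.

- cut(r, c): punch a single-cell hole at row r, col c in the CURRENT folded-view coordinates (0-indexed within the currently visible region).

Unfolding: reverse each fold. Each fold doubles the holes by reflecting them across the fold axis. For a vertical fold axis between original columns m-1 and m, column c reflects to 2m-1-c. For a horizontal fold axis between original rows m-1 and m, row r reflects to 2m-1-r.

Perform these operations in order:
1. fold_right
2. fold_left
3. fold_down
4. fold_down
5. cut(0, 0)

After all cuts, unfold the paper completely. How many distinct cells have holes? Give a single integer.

Op 1 fold_right: fold axis v@2; visible region now rows[0,8) x cols[2,4) = 8x2
Op 2 fold_left: fold axis v@3; visible region now rows[0,8) x cols[2,3) = 8x1
Op 3 fold_down: fold axis h@4; visible region now rows[4,8) x cols[2,3) = 4x1
Op 4 fold_down: fold axis h@6; visible region now rows[6,8) x cols[2,3) = 2x1
Op 5 cut(0, 0): punch at orig (6,2); cuts so far [(6, 2)]; region rows[6,8) x cols[2,3) = 2x1
Unfold 1 (reflect across h@6): 2 holes -> [(5, 2), (6, 2)]
Unfold 2 (reflect across h@4): 4 holes -> [(1, 2), (2, 2), (5, 2), (6, 2)]
Unfold 3 (reflect across v@3): 8 holes -> [(1, 2), (1, 3), (2, 2), (2, 3), (5, 2), (5, 3), (6, 2), (6, 3)]
Unfold 4 (reflect across v@2): 16 holes -> [(1, 0), (1, 1), (1, 2), (1, 3), (2, 0), (2, 1), (2, 2), (2, 3), (5, 0), (5, 1), (5, 2), (5, 3), (6, 0), (6, 1), (6, 2), (6, 3)]

Answer: 16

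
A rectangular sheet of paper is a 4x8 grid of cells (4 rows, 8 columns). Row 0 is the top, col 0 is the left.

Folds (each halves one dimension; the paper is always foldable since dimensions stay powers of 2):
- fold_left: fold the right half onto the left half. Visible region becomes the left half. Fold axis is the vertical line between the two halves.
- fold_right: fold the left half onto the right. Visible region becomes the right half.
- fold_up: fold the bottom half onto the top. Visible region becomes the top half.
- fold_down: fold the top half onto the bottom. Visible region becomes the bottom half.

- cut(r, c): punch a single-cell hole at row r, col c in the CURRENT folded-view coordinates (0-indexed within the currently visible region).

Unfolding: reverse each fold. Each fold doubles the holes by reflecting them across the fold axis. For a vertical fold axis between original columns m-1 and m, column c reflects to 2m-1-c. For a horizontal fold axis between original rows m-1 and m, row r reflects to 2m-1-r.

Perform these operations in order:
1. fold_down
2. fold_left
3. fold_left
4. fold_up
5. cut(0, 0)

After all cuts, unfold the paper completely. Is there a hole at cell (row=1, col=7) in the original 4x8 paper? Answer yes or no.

Answer: yes

Derivation:
Op 1 fold_down: fold axis h@2; visible region now rows[2,4) x cols[0,8) = 2x8
Op 2 fold_left: fold axis v@4; visible region now rows[2,4) x cols[0,4) = 2x4
Op 3 fold_left: fold axis v@2; visible region now rows[2,4) x cols[0,2) = 2x2
Op 4 fold_up: fold axis h@3; visible region now rows[2,3) x cols[0,2) = 1x2
Op 5 cut(0, 0): punch at orig (2,0); cuts so far [(2, 0)]; region rows[2,3) x cols[0,2) = 1x2
Unfold 1 (reflect across h@3): 2 holes -> [(2, 0), (3, 0)]
Unfold 2 (reflect across v@2): 4 holes -> [(2, 0), (2, 3), (3, 0), (3, 3)]
Unfold 3 (reflect across v@4): 8 holes -> [(2, 0), (2, 3), (2, 4), (2, 7), (3, 0), (3, 3), (3, 4), (3, 7)]
Unfold 4 (reflect across h@2): 16 holes -> [(0, 0), (0, 3), (0, 4), (0, 7), (1, 0), (1, 3), (1, 4), (1, 7), (2, 0), (2, 3), (2, 4), (2, 7), (3, 0), (3, 3), (3, 4), (3, 7)]
Holes: [(0, 0), (0, 3), (0, 4), (0, 7), (1, 0), (1, 3), (1, 4), (1, 7), (2, 0), (2, 3), (2, 4), (2, 7), (3, 0), (3, 3), (3, 4), (3, 7)]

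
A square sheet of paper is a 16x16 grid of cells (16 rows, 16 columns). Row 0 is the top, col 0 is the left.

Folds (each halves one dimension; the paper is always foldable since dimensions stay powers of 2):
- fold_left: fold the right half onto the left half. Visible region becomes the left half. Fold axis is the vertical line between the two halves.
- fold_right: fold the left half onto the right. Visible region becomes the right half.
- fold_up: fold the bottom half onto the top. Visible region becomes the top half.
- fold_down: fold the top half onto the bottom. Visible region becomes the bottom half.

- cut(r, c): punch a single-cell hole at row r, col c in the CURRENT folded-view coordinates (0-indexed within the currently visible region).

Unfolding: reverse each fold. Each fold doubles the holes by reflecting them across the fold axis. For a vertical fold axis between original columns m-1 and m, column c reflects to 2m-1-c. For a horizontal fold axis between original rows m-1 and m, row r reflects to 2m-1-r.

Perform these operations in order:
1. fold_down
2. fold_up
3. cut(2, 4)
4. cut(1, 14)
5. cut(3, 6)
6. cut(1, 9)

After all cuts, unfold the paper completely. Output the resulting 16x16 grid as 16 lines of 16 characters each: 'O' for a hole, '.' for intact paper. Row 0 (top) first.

Op 1 fold_down: fold axis h@8; visible region now rows[8,16) x cols[0,16) = 8x16
Op 2 fold_up: fold axis h@12; visible region now rows[8,12) x cols[0,16) = 4x16
Op 3 cut(2, 4): punch at orig (10,4); cuts so far [(10, 4)]; region rows[8,12) x cols[0,16) = 4x16
Op 4 cut(1, 14): punch at orig (9,14); cuts so far [(9, 14), (10, 4)]; region rows[8,12) x cols[0,16) = 4x16
Op 5 cut(3, 6): punch at orig (11,6); cuts so far [(9, 14), (10, 4), (11, 6)]; region rows[8,12) x cols[0,16) = 4x16
Op 6 cut(1, 9): punch at orig (9,9); cuts so far [(9, 9), (9, 14), (10, 4), (11, 6)]; region rows[8,12) x cols[0,16) = 4x16
Unfold 1 (reflect across h@12): 8 holes -> [(9, 9), (9, 14), (10, 4), (11, 6), (12, 6), (13, 4), (14, 9), (14, 14)]
Unfold 2 (reflect across h@8): 16 holes -> [(1, 9), (1, 14), (2, 4), (3, 6), (4, 6), (5, 4), (6, 9), (6, 14), (9, 9), (9, 14), (10, 4), (11, 6), (12, 6), (13, 4), (14, 9), (14, 14)]

Answer: ................
.........O....O.
....O...........
......O.........
......O.........
....O...........
.........O....O.
................
................
.........O....O.
....O...........
......O.........
......O.........
....O...........
.........O....O.
................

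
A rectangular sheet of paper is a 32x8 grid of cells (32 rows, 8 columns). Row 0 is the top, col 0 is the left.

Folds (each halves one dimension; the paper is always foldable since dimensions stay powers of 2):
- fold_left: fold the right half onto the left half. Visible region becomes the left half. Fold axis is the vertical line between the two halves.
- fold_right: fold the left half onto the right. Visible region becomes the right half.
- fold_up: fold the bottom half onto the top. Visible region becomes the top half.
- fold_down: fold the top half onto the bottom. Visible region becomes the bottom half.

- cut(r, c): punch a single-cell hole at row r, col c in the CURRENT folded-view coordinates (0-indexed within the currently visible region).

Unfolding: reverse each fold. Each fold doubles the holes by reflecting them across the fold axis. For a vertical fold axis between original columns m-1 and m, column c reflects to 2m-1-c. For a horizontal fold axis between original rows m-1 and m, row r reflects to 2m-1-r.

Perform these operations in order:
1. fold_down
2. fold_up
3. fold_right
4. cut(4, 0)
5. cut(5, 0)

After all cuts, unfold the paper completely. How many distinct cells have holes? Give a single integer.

Answer: 16

Derivation:
Op 1 fold_down: fold axis h@16; visible region now rows[16,32) x cols[0,8) = 16x8
Op 2 fold_up: fold axis h@24; visible region now rows[16,24) x cols[0,8) = 8x8
Op 3 fold_right: fold axis v@4; visible region now rows[16,24) x cols[4,8) = 8x4
Op 4 cut(4, 0): punch at orig (20,4); cuts so far [(20, 4)]; region rows[16,24) x cols[4,8) = 8x4
Op 5 cut(5, 0): punch at orig (21,4); cuts so far [(20, 4), (21, 4)]; region rows[16,24) x cols[4,8) = 8x4
Unfold 1 (reflect across v@4): 4 holes -> [(20, 3), (20, 4), (21, 3), (21, 4)]
Unfold 2 (reflect across h@24): 8 holes -> [(20, 3), (20, 4), (21, 3), (21, 4), (26, 3), (26, 4), (27, 3), (27, 4)]
Unfold 3 (reflect across h@16): 16 holes -> [(4, 3), (4, 4), (5, 3), (5, 4), (10, 3), (10, 4), (11, 3), (11, 4), (20, 3), (20, 4), (21, 3), (21, 4), (26, 3), (26, 4), (27, 3), (27, 4)]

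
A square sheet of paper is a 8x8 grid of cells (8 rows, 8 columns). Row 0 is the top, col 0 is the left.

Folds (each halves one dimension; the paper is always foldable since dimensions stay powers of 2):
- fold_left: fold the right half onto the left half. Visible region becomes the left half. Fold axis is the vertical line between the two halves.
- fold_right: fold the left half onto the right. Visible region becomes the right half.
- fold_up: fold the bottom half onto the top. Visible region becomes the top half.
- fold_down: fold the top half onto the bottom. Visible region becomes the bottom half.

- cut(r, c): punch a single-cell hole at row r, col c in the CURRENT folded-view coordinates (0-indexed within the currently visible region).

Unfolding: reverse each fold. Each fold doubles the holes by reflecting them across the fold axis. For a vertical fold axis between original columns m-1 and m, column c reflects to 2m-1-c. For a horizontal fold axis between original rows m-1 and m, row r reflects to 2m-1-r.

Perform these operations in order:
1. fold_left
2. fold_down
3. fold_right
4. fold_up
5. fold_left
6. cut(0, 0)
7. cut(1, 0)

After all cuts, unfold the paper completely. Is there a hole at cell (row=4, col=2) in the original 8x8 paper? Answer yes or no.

Answer: yes

Derivation:
Op 1 fold_left: fold axis v@4; visible region now rows[0,8) x cols[0,4) = 8x4
Op 2 fold_down: fold axis h@4; visible region now rows[4,8) x cols[0,4) = 4x4
Op 3 fold_right: fold axis v@2; visible region now rows[4,8) x cols[2,4) = 4x2
Op 4 fold_up: fold axis h@6; visible region now rows[4,6) x cols[2,4) = 2x2
Op 5 fold_left: fold axis v@3; visible region now rows[4,6) x cols[2,3) = 2x1
Op 6 cut(0, 0): punch at orig (4,2); cuts so far [(4, 2)]; region rows[4,6) x cols[2,3) = 2x1
Op 7 cut(1, 0): punch at orig (5,2); cuts so far [(4, 2), (5, 2)]; region rows[4,6) x cols[2,3) = 2x1
Unfold 1 (reflect across v@3): 4 holes -> [(4, 2), (4, 3), (5, 2), (5, 3)]
Unfold 2 (reflect across h@6): 8 holes -> [(4, 2), (4, 3), (5, 2), (5, 3), (6, 2), (6, 3), (7, 2), (7, 3)]
Unfold 3 (reflect across v@2): 16 holes -> [(4, 0), (4, 1), (4, 2), (4, 3), (5, 0), (5, 1), (5, 2), (5, 3), (6, 0), (6, 1), (6, 2), (6, 3), (7, 0), (7, 1), (7, 2), (7, 3)]
Unfold 4 (reflect across h@4): 32 holes -> [(0, 0), (0, 1), (0, 2), (0, 3), (1, 0), (1, 1), (1, 2), (1, 3), (2, 0), (2, 1), (2, 2), (2, 3), (3, 0), (3, 1), (3, 2), (3, 3), (4, 0), (4, 1), (4, 2), (4, 3), (5, 0), (5, 1), (5, 2), (5, 3), (6, 0), (6, 1), (6, 2), (6, 3), (7, 0), (7, 1), (7, 2), (7, 3)]
Unfold 5 (reflect across v@4): 64 holes -> [(0, 0), (0, 1), (0, 2), (0, 3), (0, 4), (0, 5), (0, 6), (0, 7), (1, 0), (1, 1), (1, 2), (1, 3), (1, 4), (1, 5), (1, 6), (1, 7), (2, 0), (2, 1), (2, 2), (2, 3), (2, 4), (2, 5), (2, 6), (2, 7), (3, 0), (3, 1), (3, 2), (3, 3), (3, 4), (3, 5), (3, 6), (3, 7), (4, 0), (4, 1), (4, 2), (4, 3), (4, 4), (4, 5), (4, 6), (4, 7), (5, 0), (5, 1), (5, 2), (5, 3), (5, 4), (5, 5), (5, 6), (5, 7), (6, 0), (6, 1), (6, 2), (6, 3), (6, 4), (6, 5), (6, 6), (6, 7), (7, 0), (7, 1), (7, 2), (7, 3), (7, 4), (7, 5), (7, 6), (7, 7)]
Holes: [(0, 0), (0, 1), (0, 2), (0, 3), (0, 4), (0, 5), (0, 6), (0, 7), (1, 0), (1, 1), (1, 2), (1, 3), (1, 4), (1, 5), (1, 6), (1, 7), (2, 0), (2, 1), (2, 2), (2, 3), (2, 4), (2, 5), (2, 6), (2, 7), (3, 0), (3, 1), (3, 2), (3, 3), (3, 4), (3, 5), (3, 6), (3, 7), (4, 0), (4, 1), (4, 2), (4, 3), (4, 4), (4, 5), (4, 6), (4, 7), (5, 0), (5, 1), (5, 2), (5, 3), (5, 4), (5, 5), (5, 6), (5, 7), (6, 0), (6, 1), (6, 2), (6, 3), (6, 4), (6, 5), (6, 6), (6, 7), (7, 0), (7, 1), (7, 2), (7, 3), (7, 4), (7, 5), (7, 6), (7, 7)]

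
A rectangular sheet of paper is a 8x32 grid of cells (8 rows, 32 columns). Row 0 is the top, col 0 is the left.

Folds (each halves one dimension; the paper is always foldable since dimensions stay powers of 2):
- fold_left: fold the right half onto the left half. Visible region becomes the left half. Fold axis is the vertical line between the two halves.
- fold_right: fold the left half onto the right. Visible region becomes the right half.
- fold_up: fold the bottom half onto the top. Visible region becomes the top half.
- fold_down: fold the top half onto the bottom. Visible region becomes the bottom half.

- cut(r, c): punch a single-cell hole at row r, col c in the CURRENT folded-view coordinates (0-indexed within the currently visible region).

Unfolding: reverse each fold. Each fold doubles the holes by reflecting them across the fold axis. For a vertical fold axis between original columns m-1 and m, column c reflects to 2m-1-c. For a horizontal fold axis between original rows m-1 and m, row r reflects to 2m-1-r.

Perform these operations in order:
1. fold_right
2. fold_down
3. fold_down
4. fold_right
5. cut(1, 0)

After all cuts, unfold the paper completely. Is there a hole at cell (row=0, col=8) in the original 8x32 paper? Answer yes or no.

Answer: yes

Derivation:
Op 1 fold_right: fold axis v@16; visible region now rows[0,8) x cols[16,32) = 8x16
Op 2 fold_down: fold axis h@4; visible region now rows[4,8) x cols[16,32) = 4x16
Op 3 fold_down: fold axis h@6; visible region now rows[6,8) x cols[16,32) = 2x16
Op 4 fold_right: fold axis v@24; visible region now rows[6,8) x cols[24,32) = 2x8
Op 5 cut(1, 0): punch at orig (7,24); cuts so far [(7, 24)]; region rows[6,8) x cols[24,32) = 2x8
Unfold 1 (reflect across v@24): 2 holes -> [(7, 23), (7, 24)]
Unfold 2 (reflect across h@6): 4 holes -> [(4, 23), (4, 24), (7, 23), (7, 24)]
Unfold 3 (reflect across h@4): 8 holes -> [(0, 23), (0, 24), (3, 23), (3, 24), (4, 23), (4, 24), (7, 23), (7, 24)]
Unfold 4 (reflect across v@16): 16 holes -> [(0, 7), (0, 8), (0, 23), (0, 24), (3, 7), (3, 8), (3, 23), (3, 24), (4, 7), (4, 8), (4, 23), (4, 24), (7, 7), (7, 8), (7, 23), (7, 24)]
Holes: [(0, 7), (0, 8), (0, 23), (0, 24), (3, 7), (3, 8), (3, 23), (3, 24), (4, 7), (4, 8), (4, 23), (4, 24), (7, 7), (7, 8), (7, 23), (7, 24)]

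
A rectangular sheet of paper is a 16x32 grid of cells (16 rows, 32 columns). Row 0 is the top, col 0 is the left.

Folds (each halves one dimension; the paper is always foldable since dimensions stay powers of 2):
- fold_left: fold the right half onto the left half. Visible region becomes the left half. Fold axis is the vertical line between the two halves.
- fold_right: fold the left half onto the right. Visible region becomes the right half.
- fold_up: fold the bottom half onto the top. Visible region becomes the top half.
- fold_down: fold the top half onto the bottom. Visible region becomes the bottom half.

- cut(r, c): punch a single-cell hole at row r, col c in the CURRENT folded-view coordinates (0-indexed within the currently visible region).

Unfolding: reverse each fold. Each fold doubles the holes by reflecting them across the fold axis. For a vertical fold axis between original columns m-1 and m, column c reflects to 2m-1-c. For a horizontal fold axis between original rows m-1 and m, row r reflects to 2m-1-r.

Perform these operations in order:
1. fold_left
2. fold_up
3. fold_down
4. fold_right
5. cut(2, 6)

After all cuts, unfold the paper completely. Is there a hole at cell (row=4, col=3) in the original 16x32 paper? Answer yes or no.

Answer: no

Derivation:
Op 1 fold_left: fold axis v@16; visible region now rows[0,16) x cols[0,16) = 16x16
Op 2 fold_up: fold axis h@8; visible region now rows[0,8) x cols[0,16) = 8x16
Op 3 fold_down: fold axis h@4; visible region now rows[4,8) x cols[0,16) = 4x16
Op 4 fold_right: fold axis v@8; visible region now rows[4,8) x cols[8,16) = 4x8
Op 5 cut(2, 6): punch at orig (6,14); cuts so far [(6, 14)]; region rows[4,8) x cols[8,16) = 4x8
Unfold 1 (reflect across v@8): 2 holes -> [(6, 1), (6, 14)]
Unfold 2 (reflect across h@4): 4 holes -> [(1, 1), (1, 14), (6, 1), (6, 14)]
Unfold 3 (reflect across h@8): 8 holes -> [(1, 1), (1, 14), (6, 1), (6, 14), (9, 1), (9, 14), (14, 1), (14, 14)]
Unfold 4 (reflect across v@16): 16 holes -> [(1, 1), (1, 14), (1, 17), (1, 30), (6, 1), (6, 14), (6, 17), (6, 30), (9, 1), (9, 14), (9, 17), (9, 30), (14, 1), (14, 14), (14, 17), (14, 30)]
Holes: [(1, 1), (1, 14), (1, 17), (1, 30), (6, 1), (6, 14), (6, 17), (6, 30), (9, 1), (9, 14), (9, 17), (9, 30), (14, 1), (14, 14), (14, 17), (14, 30)]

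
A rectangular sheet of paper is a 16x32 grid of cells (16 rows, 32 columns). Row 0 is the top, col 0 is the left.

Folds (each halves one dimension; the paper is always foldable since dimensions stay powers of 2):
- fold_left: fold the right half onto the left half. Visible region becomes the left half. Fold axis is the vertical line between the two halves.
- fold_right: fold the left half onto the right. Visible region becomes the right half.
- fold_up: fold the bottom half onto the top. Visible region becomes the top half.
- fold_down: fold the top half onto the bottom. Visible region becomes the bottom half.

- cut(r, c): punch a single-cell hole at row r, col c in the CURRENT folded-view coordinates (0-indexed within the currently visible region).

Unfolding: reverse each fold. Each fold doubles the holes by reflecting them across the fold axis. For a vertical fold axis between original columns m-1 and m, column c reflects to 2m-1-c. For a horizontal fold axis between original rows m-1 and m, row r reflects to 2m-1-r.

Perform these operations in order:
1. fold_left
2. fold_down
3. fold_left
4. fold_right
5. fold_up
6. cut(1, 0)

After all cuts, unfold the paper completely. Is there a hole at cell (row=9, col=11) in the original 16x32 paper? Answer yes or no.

Op 1 fold_left: fold axis v@16; visible region now rows[0,16) x cols[0,16) = 16x16
Op 2 fold_down: fold axis h@8; visible region now rows[8,16) x cols[0,16) = 8x16
Op 3 fold_left: fold axis v@8; visible region now rows[8,16) x cols[0,8) = 8x8
Op 4 fold_right: fold axis v@4; visible region now rows[8,16) x cols[4,8) = 8x4
Op 5 fold_up: fold axis h@12; visible region now rows[8,12) x cols[4,8) = 4x4
Op 6 cut(1, 0): punch at orig (9,4); cuts so far [(9, 4)]; region rows[8,12) x cols[4,8) = 4x4
Unfold 1 (reflect across h@12): 2 holes -> [(9, 4), (14, 4)]
Unfold 2 (reflect across v@4): 4 holes -> [(9, 3), (9, 4), (14, 3), (14, 4)]
Unfold 3 (reflect across v@8): 8 holes -> [(9, 3), (9, 4), (9, 11), (9, 12), (14, 3), (14, 4), (14, 11), (14, 12)]
Unfold 4 (reflect across h@8): 16 holes -> [(1, 3), (1, 4), (1, 11), (1, 12), (6, 3), (6, 4), (6, 11), (6, 12), (9, 3), (9, 4), (9, 11), (9, 12), (14, 3), (14, 4), (14, 11), (14, 12)]
Unfold 5 (reflect across v@16): 32 holes -> [(1, 3), (1, 4), (1, 11), (1, 12), (1, 19), (1, 20), (1, 27), (1, 28), (6, 3), (6, 4), (6, 11), (6, 12), (6, 19), (6, 20), (6, 27), (6, 28), (9, 3), (9, 4), (9, 11), (9, 12), (9, 19), (9, 20), (9, 27), (9, 28), (14, 3), (14, 4), (14, 11), (14, 12), (14, 19), (14, 20), (14, 27), (14, 28)]
Holes: [(1, 3), (1, 4), (1, 11), (1, 12), (1, 19), (1, 20), (1, 27), (1, 28), (6, 3), (6, 4), (6, 11), (6, 12), (6, 19), (6, 20), (6, 27), (6, 28), (9, 3), (9, 4), (9, 11), (9, 12), (9, 19), (9, 20), (9, 27), (9, 28), (14, 3), (14, 4), (14, 11), (14, 12), (14, 19), (14, 20), (14, 27), (14, 28)]

Answer: yes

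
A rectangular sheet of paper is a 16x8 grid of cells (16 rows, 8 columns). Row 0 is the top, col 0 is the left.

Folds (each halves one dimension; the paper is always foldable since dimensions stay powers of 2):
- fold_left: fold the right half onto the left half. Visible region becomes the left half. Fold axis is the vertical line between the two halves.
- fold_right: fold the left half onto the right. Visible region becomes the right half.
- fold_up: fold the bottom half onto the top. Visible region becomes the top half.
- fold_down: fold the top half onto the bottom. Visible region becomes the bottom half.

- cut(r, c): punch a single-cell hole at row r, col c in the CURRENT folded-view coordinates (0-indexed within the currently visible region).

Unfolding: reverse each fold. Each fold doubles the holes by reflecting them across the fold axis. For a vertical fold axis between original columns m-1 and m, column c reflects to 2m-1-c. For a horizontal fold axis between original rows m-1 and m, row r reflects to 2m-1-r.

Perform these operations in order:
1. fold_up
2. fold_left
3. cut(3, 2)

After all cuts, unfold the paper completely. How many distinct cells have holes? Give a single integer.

Op 1 fold_up: fold axis h@8; visible region now rows[0,8) x cols[0,8) = 8x8
Op 2 fold_left: fold axis v@4; visible region now rows[0,8) x cols[0,4) = 8x4
Op 3 cut(3, 2): punch at orig (3,2); cuts so far [(3, 2)]; region rows[0,8) x cols[0,4) = 8x4
Unfold 1 (reflect across v@4): 2 holes -> [(3, 2), (3, 5)]
Unfold 2 (reflect across h@8): 4 holes -> [(3, 2), (3, 5), (12, 2), (12, 5)]

Answer: 4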